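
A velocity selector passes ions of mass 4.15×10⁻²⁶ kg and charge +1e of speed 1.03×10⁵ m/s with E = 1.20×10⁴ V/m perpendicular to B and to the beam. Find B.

B = 0.117 T

Balance of forces in the selector: qE = qvB ⇒ B = E/v.
B = 1.20×10⁴/1.03×10⁵ = 0.117 T.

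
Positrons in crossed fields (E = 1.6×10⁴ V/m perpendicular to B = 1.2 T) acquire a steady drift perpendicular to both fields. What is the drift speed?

v_d ≈ 1.3×10⁴ m/s

The E×B drift speed is v_d = E/B.
v_d = 1.6×10⁴/1.2 = 1.3×10⁴ m/s.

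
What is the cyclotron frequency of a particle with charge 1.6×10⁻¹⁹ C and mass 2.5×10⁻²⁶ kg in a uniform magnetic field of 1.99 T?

f ≈ 2.03×10⁶ Hz

f = |q|B/(2πm).
f = (1.6×10⁻¹⁹)(1.99)/(2π·2.5×10⁻²⁶) ≈ 2.03×10⁶ Hz.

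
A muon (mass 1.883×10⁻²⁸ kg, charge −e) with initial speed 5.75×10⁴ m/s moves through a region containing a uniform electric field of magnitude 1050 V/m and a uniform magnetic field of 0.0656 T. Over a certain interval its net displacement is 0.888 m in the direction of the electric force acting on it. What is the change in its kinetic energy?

ΔKE ≈ 1.49×10⁻¹⁶ J

The magnetic force is always ⟂ v and does no work; only the electric force changes KE.
ΔKE = F_E · d = |q|E d = (1.602×10⁻¹⁹)(1050)(0.888) ≈ 1.49×10⁻¹⁶ J.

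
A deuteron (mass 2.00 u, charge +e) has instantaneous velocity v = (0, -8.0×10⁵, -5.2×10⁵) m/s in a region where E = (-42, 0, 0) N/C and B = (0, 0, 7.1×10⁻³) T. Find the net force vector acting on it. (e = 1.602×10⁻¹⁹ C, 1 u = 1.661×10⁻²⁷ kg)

v×B = (-5680, 0, 0) N/C.
E + v×B = (-5720, 0, 0) N/C.
F = q(E + v×B) = (1.602×10⁻¹⁹ C)·(-5720, 0, 0) = (-9.17×10⁻¹⁶, 0, 0) N.

F ≈ (-9.17×10⁻¹⁶, 0, 0) N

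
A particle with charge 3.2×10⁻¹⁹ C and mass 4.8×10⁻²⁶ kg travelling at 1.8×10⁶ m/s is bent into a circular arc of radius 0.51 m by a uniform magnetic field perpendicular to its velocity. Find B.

From |q|vB = mv²/r, B = mv/(|q|r).
B = (4.8×10⁻²⁶)(1.8×10⁶)/((3.2×10⁻¹⁹)(0.51)) ≈ 0.53 T.

B ≈ 0.53 T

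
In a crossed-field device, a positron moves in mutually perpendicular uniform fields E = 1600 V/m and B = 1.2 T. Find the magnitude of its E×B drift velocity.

The E×B drift speed is v_d = E/B.
v_d = 1600/1.2 = 1300 m/s.

v_d ≈ 1300 m/s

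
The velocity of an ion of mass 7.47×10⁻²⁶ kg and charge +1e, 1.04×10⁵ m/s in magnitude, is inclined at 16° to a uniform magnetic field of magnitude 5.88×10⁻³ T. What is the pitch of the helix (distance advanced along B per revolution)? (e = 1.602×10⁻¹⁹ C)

v∥ = v cosθ = 1.04×10⁵·cos16° ≈ 9.997×10⁴ m/s.
T = 2πm/(|q|B) = 2π(7.47×10⁻²⁶)/((1.602×10⁻¹⁹)(5.88×10⁻³)) ≈ 4.983×10⁻⁴ s.
pitch = v∥ T = (9.997×10⁴)(4.983×10⁻⁴) ≈ 49.8 m.

p ≈ 49.8 m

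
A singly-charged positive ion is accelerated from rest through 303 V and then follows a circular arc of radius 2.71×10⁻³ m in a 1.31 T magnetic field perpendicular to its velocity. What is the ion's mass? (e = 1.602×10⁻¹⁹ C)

Combine |q|V = ½mv² and r = mv/(|q|B): eliminate v to get m = qB²r²/(2V).
m = (1.602×10⁻¹⁹)(1.31)²(2.71×10⁻³)²/(2·303) ≈ 3.33×10⁻²⁷ kg.

m ≈ 3.33×10⁻²⁷ kg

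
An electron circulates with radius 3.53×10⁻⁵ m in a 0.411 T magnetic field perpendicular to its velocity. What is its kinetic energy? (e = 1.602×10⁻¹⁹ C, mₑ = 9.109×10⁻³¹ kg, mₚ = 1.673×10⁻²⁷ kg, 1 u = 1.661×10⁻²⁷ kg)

KE ≈ 18.5 eV

v = |q|Br/m, then KE = ½mv² = (qBr)²/(2m).
v = (1.602×10⁻¹⁹)(0.411)(3.53×10⁻⁵)/9.109×10⁻³¹ ≈ 2.552×10⁶ m/s.
KE = ½(9.109×10⁻³¹)(2.552×10⁶)² ≈ 2.97×10⁻¹⁸ J = 18.5 eV.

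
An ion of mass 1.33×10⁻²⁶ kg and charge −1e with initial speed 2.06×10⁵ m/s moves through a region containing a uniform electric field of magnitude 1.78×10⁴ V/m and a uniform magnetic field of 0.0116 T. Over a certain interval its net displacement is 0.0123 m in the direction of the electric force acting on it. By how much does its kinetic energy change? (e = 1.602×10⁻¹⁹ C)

ΔKE ≈ 3.51×10⁻¹⁷ J

The magnetic force is always ⟂ v and does no work; only the electric force changes KE.
ΔKE = F_E · d = |q|E d = (1.602×10⁻¹⁹)(1.78×10⁴)(0.0123) ≈ 3.51×10⁻¹⁷ J.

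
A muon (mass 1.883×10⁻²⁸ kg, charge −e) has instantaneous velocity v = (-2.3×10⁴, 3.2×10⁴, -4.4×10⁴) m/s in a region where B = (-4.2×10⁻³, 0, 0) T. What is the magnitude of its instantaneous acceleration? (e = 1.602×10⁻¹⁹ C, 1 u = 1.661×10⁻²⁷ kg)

v×B = (0, 185, 134) N/C.
F = q v×B = (−1.602×10⁻¹⁹ C)·(0, 185, 134) = (0, -2.96×10⁻¹⁷, -2.15×10⁻¹⁷) N.
|a| = |F|/m = 3.661×10⁻¹⁷/1.883×10⁻²⁸ ≈ 1.94×10¹¹ m/s².

|a| ≈ 1.94×10¹¹ m/s²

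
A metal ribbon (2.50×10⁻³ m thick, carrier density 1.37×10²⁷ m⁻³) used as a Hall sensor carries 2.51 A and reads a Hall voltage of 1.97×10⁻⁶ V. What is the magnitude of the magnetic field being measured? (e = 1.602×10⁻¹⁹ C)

From V_H = IB/(n e t), B = V_H n e t / I.
B = (1.97×10⁻⁶)(1.37×10²⁷)(1.602×10⁻¹⁹)(2.50×10⁻³)/2.51 ≈ 0.431 T.

B ≈ 0.431 T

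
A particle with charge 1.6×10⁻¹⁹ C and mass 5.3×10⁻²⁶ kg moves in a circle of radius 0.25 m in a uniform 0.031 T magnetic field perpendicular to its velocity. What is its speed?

v ≈ 2.3×10⁴ m/s

From |q|vB = mv²/r, v = |q|Br/m.
v = (1.6×10⁻¹⁹)(0.031)(0.25)/5.3×10⁻²⁶ ≈ 2.3×10⁴ m/s.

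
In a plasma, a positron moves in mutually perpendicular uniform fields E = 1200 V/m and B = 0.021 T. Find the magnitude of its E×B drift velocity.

v_d ≈ 5.7×10⁴ m/s

In crossed fields the guiding centre drifts at v_d = |E×B|/B² = E/B, independent of charge and mass.
v_d = 1200/0.021 = 5.7×10⁴ m/s.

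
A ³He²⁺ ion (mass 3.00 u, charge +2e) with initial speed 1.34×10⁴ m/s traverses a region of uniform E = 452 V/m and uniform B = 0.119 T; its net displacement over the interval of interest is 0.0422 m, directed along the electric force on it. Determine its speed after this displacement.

v_f ≈ 5.13×10⁴ m/s

B does no work; ΔKE = |q|E d.
½mv_f² = ½mv₀² + |q|Ed = ½(4.983×10⁻²⁷)(1.34×10⁴)² + (3.204×10⁻¹⁹)(452)(0.0422) ≈ 4.474×10⁻¹⁹ J + 6.111×10⁻¹⁸ J ≈ 6.559×10⁻¹⁸ J.
v_f = √(2·6.559×10⁻¹⁸/4.983×10⁻²⁷) ≈ 5.13×10⁴ m/s.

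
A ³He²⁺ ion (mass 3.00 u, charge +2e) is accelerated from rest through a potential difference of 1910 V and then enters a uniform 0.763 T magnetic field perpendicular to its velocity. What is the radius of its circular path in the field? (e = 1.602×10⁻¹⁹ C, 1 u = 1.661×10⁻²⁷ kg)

r ≈ 0.0101 m

Acceleration: |q|V = ½mv² ⇒ v = √(2|q|V/m) = √(2·3.204×10⁻¹⁹·1910/4.983×10⁻²⁷) ≈ 4.956×10⁵ m/s.
In the field: r = mv/(|q|B) = (4.983×10⁻²⁷)(4.956×10⁵)/((3.204×10⁻¹⁹)(0.763)) ≈ 0.0101 m.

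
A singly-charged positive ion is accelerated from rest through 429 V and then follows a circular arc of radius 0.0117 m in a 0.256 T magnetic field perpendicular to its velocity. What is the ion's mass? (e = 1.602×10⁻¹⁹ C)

m ≈ 1.68×10⁻²⁷ kg

Combine |q|V = ½mv² and r = mv/(|q|B): eliminate v to get m = qB²r²/(2V).
m = (1.602×10⁻¹⁹)(0.256)²(0.0117)²/(2·429) ≈ 1.68×10⁻²⁷ kg.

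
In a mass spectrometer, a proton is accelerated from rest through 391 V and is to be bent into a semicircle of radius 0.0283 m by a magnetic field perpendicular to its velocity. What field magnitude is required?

B ≈ 0.101 T

v = √(2|q|V/m) = √(2·1.602×10⁻¹⁹·391/1.673×10⁻²⁷) ≈ 2.736×10⁵ m/s.
B = mv/(|q|r) = (1.673×10⁻²⁷)(2.736×10⁵)/((1.602×10⁻¹⁹)(0.0283)) ≈ 0.101 T.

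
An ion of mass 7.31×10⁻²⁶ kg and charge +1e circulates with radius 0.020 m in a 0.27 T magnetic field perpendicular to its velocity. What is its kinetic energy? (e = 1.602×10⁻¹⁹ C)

KE ≈ 32 eV

v = |q|Br/m, then KE = ½mv² = (qBr)²/(2m).
v = (1.602×10⁻¹⁹)(0.27)(0.020)/7.31×10⁻²⁶ ≈ 1.183×10⁴ m/s.
KE = ½(7.31×10⁻²⁶)(1.183×10⁴)² ≈ 5.1×10⁻¹⁸ J = 32 eV.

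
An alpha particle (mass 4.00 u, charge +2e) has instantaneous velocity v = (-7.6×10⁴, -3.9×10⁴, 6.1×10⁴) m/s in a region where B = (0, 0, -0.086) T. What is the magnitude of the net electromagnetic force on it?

|F| ≈ 2.35×10⁻¹⁵ N

v×B = (3350, -6540, 0) N/C.
F = q v×B = (3.204×10⁻¹⁹ C)·(3350, -6540, 0) = (1.07×10⁻¹⁵, -2.09×10⁻¹⁵, 0) N.
|F| = 2.35×10⁻¹⁵ N.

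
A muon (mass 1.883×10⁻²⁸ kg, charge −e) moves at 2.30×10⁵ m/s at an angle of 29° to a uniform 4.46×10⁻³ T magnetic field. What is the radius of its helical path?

v⊥ = v sinθ = 2.30×10⁵·sin29° ≈ 1.115×10⁵ m/s.
r = m v⊥/(|q|B) = (1.883×10⁻²⁸)(1.115×10⁵)/((1.602×10⁻¹⁹)(4.46×10⁻³)) ≈ 0.0294 m.

r ≈ 0.0294 m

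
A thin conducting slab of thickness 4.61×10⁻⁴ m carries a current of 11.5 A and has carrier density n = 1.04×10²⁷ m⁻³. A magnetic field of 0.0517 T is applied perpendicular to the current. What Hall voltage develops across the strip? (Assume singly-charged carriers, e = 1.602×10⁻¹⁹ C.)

V_H = IB/(n e t).
V_H = (11.5)(0.0517)/((1.04×10²⁷)(1.602×10⁻¹⁹)(4.61×10⁻⁴)) ≈ 7.74×10⁻⁶ V.

V_H ≈ 7.74×10⁻⁶ V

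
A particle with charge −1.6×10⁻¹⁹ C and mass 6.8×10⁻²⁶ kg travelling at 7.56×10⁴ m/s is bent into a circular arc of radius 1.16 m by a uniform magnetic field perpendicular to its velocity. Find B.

B ≈ 0.0277 T

From |q|vB = mv²/r, B = mv/(|q|r).
B = (6.8×10⁻²⁶)(7.56×10⁴)/((1.6×10⁻¹⁹)(1.16)) ≈ 0.0277 T.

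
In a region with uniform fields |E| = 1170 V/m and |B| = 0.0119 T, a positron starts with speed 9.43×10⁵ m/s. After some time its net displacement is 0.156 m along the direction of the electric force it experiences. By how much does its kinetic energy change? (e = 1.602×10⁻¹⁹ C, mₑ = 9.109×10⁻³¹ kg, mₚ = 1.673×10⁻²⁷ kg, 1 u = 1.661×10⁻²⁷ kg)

ΔKE ≈ 2.92×10⁻¹⁷ J

The magnetic force is always ⟂ v and does no work; only the electric force changes KE.
ΔKE = F_E · d = |q|E d = (1.602×10⁻¹⁹)(1170)(0.156) ≈ 2.92×10⁻¹⁷ J.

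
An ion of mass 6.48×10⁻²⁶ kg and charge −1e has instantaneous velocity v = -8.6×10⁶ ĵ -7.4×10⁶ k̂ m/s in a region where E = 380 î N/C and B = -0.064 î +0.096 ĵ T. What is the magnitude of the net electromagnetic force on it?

|F| ≈ 1.63×10⁻¹³ N

v×B = (7.10×10⁵, 4.74×10⁵, -5.50×10⁵) N/C.
E + v×B = (7.11×10⁵, 4.74×10⁵, -5.50×10⁵) N/C.
F = q(E + v×B) = (−1.602×10⁻¹⁹ C)·(7.11×10⁵, 4.74×10⁵, -5.50×10⁵) = (-1.14×10⁻¹³, -7.59×10⁻¹⁴, 8.82×10⁻¹⁴) N.
|F| = 1.63×10⁻¹³ N.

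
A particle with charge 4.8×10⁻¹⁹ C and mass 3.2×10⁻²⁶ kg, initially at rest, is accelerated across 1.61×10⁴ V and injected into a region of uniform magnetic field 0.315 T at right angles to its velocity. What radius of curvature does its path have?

Acceleration: |q|V = ½mv² ⇒ v = √(2|q|V/m) = √(2·4.8×10⁻¹⁹·1.61×10⁴/3.2×10⁻²⁶) ≈ 6.950×10⁵ m/s.
In the field: r = mv/(|q|B) = (3.2×10⁻²⁶)(6.950×10⁵)/((4.8×10⁻¹⁹)(0.315)) ≈ 0.147 m.

r ≈ 0.147 m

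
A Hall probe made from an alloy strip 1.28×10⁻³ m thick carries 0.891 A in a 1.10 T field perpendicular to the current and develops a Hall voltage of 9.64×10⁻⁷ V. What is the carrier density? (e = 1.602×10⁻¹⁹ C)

From V_H = IB/(n e t), n = IB/(V_H e t).
n = (0.891)(1.10)/((9.64×10⁻⁷)(1.602×10⁻¹⁹)(1.28×10⁻³)) ≈ 4.96×10²⁷ m⁻³.

n ≈ 4.96×10²⁷ m⁻³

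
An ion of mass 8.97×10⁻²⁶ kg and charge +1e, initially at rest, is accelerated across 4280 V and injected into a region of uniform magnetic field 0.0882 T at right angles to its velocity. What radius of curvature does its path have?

Acceleration: |q|V = ½mv² ⇒ v = √(2|q|V/m) = √(2·1.602×10⁻¹⁹·4280/8.97×10⁻²⁶) ≈ 1.236×10⁵ m/s.
In the field: r = mv/(|q|B) = (8.97×10⁻²⁶)(1.236×10⁵)/((1.602×10⁻¹⁹)(0.0882)) ≈ 0.785 m.

r ≈ 0.785 m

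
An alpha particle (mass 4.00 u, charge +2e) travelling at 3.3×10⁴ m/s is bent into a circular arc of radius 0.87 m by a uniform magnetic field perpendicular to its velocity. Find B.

B ≈ 7.9×10⁻⁴ T

From |q|vB = mv²/r, B = mv/(|q|r).
B = (6.644×10⁻²⁷)(3.3×10⁴)/((3.204×10⁻¹⁹)(0.87)) ≈ 7.9×10⁻⁴ T.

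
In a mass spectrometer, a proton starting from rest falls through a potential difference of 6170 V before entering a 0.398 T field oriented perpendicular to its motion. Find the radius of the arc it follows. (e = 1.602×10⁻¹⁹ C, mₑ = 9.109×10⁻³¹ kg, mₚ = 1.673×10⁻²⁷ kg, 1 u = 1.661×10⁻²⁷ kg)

Acceleration: |q|V = ½mv² ⇒ v = √(2|q|V/m) = √(2·1.602×10⁻¹⁹·6170/1.673×10⁻²⁷) ≈ 1.087×10⁶ m/s.
In the field: r = mv/(|q|B) = (1.673×10⁻²⁷)(1.087×10⁶)/((1.602×10⁻¹⁹)(0.398)) ≈ 0.0285 m.

r ≈ 0.0285 m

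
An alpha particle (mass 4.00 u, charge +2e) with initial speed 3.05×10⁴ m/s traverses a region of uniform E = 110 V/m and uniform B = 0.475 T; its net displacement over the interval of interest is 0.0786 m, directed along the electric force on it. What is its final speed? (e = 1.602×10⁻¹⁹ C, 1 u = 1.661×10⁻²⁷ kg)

B does no work; ΔKE = |q|E d.
½mv_f² = ½mv₀² + |q|Ed = ½(6.644×10⁻²⁷)(3.05×10⁴)² + (3.204×10⁻¹⁹)(110)(0.0786) ≈ 3.090×10⁻¹⁸ J + 2.770×10⁻¹⁸ J ≈ 5.860×10⁻¹⁸ J.
v_f = √(2·5.860×10⁻¹⁸/6.644×10⁻²⁷) ≈ 4.20×10⁴ m/s.

v_f ≈ 4.20×10⁴ m/s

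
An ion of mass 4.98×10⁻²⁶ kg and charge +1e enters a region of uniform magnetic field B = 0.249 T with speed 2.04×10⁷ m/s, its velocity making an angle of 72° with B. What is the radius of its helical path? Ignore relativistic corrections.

r ≈ 24.2 m

v⊥ = v sinθ = 2.04×10⁷·sin72° ≈ 1.940×10⁷ m/s.
r = m v⊥/(|q|B) = (4.98×10⁻²⁶)(1.940×10⁷)/((1.602×10⁻¹⁹)(0.249)) ≈ 24.2 m.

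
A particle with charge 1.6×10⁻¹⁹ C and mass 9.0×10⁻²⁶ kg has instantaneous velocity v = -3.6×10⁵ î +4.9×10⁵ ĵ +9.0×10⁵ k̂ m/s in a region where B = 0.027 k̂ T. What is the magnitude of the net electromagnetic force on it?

v×B = (1.32×10⁴, 9720, 0) N/C.
F = q v×B = (1.6×10⁻¹⁹ C)·(1.32×10⁴, 9720, 0) = (2.12×10⁻¹⁵, 1.56×10⁻¹⁵, 0) N.
|F| = 2.63×10⁻¹⁵ N.

|F| ≈ 2.63×10⁻¹⁵ N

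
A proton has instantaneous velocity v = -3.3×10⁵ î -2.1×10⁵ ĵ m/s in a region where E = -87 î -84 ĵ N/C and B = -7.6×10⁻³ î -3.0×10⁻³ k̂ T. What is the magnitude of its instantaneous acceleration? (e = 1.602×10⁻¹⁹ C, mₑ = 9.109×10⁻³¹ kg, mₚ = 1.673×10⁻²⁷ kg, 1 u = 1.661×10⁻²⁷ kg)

|a| ≈ 1.91×10¹¹ m/s²

v×B = (630, -990, -1600) N/C.
E + v×B = (543, -1070, -1600) N/C.
F = q(E + v×B) = (1.602×10⁻¹⁹ C)·(543, -1070, -1600) = (8.70×10⁻¹⁷, -1.72×10⁻¹⁶, -2.56×10⁻¹⁶) N.
|a| = |F|/m = 3.202×10⁻¹⁶/1.673×10⁻²⁷ ≈ 1.91×10¹¹ m/s².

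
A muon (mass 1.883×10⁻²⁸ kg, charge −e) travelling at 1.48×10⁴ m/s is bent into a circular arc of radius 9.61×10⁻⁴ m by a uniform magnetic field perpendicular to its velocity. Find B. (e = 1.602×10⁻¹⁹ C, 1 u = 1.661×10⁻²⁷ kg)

From |q|vB = mv²/r, B = mv/(|q|r).
B = (1.883×10⁻²⁸)(1.48×10⁴)/((1.602×10⁻¹⁹)(9.61×10⁻⁴)) ≈ 0.0181 T.

B ≈ 0.0181 T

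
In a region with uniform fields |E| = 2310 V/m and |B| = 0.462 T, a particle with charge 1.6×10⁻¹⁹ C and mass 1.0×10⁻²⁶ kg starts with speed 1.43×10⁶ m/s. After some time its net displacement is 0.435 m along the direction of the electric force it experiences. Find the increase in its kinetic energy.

ΔKE ≈ 1.61×10⁻¹⁶ J

The magnetic force is always ⟂ v and does no work; only the electric force changes KE.
ΔKE = F_E · d = |q|E d = (1.6×10⁻¹⁹)(2310)(0.435) ≈ 1.61×10⁻¹⁶ J.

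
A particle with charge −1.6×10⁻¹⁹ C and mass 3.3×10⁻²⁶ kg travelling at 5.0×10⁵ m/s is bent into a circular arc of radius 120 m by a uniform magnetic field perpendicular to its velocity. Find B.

From |q|vB = mv²/r, B = mv/(|q|r).
B = (3.3×10⁻²⁶)(5.0×10⁵)/((1.6×10⁻¹⁹)(120)) ≈ 8.6×10⁻⁴ T.

B ≈ 8.6×10⁻⁴ T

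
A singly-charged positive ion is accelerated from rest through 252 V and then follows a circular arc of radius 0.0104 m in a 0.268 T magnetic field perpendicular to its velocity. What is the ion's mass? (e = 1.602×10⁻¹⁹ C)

m ≈ 2.47×10⁻²⁷ kg

Combine |q|V = ½mv² and r = mv/(|q|B): eliminate v to get m = qB²r²/(2V).
m = (1.602×10⁻¹⁹)(0.268)²(0.0104)²/(2·252) ≈ 2.47×10⁻²⁷ kg.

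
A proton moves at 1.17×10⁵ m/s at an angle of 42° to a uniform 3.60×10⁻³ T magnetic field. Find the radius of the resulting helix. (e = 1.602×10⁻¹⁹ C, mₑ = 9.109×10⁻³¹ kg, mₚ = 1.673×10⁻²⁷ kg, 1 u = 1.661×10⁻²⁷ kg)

v⊥ = v sinθ = 1.17×10⁵·sin42° ≈ 7.829×10⁴ m/s.
r = m v⊥/(|q|B) = (1.673×10⁻²⁷)(7.829×10⁴)/((1.602×10⁻¹⁹)(3.60×10⁻³)) ≈ 0.227 m.

r ≈ 0.227 m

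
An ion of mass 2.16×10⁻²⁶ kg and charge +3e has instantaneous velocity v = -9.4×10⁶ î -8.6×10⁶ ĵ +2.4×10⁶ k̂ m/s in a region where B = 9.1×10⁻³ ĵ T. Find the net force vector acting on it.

F ≈ (-1.05×10⁻¹⁴, 0, -4.11×10⁻¹⁴) N

v×B = (-2.18×10⁴, 0, -8.55×10⁴) N/C.
F = q v×B = (4.806×10⁻¹⁹ C)·(-2.18×10⁴, 0, -8.55×10⁴) = (-1.05×10⁻¹⁴, 0, -4.11×10⁻¹⁴) N.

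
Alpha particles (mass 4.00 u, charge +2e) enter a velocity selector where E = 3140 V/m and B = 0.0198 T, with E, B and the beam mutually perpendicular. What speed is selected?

For undeflected motion the electric and magnetic forces balance: qE = qvB.
v = E/B = 3140/0.0198 = 1.59×10⁵ m/s.

v = 1.59×10⁵ m/s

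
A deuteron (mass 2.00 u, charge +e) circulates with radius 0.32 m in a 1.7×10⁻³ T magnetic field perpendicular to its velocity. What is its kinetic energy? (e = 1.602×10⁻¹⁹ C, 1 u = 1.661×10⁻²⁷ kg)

v = |q|Br/m, then KE = ½mv² = (qBr)²/(2m).
v = (1.602×10⁻¹⁹)(1.7×10⁻³)(0.32)/3.322×10⁻²⁷ ≈ 2.623×10⁴ m/s.
KE = ½(3.322×10⁻²⁷)(2.623×10⁴)² ≈ 1.1×10⁻¹⁸ J.

KE ≈ 1.1×10⁻¹⁸ J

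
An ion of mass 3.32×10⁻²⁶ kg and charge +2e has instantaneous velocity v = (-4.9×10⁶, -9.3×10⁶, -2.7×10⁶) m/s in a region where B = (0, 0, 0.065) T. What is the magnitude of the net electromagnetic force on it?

v×B = (-6.04×10⁵, 3.18×10⁵, 0) N/C.
F = q v×B = (3.204×10⁻¹⁹ C)·(-6.04×10⁵, 3.18×10⁵, 0) = (-1.94×10⁻¹³, 1.02×10⁻¹³, 0) N.
|F| = 2.19×10⁻¹³ N.

|F| ≈ 2.19×10⁻¹³ N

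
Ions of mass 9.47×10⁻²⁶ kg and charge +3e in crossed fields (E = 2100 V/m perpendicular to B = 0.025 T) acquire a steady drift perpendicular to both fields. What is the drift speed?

v_d ≈ 8.4×10⁴ m/s

In crossed fields the guiding centre drifts at v_d = |E×B|/B² = E/B, independent of charge and mass.
v_d = 2100/0.025 = 8.4×10⁴ m/s.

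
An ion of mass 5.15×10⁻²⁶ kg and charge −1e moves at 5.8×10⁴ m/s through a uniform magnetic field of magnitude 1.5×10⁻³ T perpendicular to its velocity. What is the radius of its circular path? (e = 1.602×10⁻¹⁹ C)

r ≈ 12 m

The magnetic force provides the centripetal force: |q|vB = mv²/r.
r = mv/(|q|B) = (5.15×10⁻²⁶)(5.8×10⁴)/((1.602×10⁻¹⁹)(1.5×10⁻³)) ≈ 12 m.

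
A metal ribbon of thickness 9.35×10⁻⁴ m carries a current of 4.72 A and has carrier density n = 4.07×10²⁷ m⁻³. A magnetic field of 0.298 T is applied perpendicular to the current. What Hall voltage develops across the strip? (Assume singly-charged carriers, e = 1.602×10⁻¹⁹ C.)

V_H ≈ 2.31×10⁻⁶ V

V_H = IB/(n e t).
V_H = (4.72)(0.298)/((4.07×10²⁷)(1.602×10⁻¹⁹)(9.35×10⁻⁴)) ≈ 2.31×10⁻⁶ V.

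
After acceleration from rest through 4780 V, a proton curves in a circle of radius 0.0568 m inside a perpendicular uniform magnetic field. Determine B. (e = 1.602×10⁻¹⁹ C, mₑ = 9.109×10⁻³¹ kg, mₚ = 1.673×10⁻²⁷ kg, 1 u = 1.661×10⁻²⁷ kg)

B ≈ 0.176 T

v = √(2|q|V/m) = √(2·1.602×10⁻¹⁹·4780/1.673×10⁻²⁷) ≈ 9.568×10⁵ m/s.
B = mv/(|q|r) = (1.673×10⁻²⁷)(9.568×10⁵)/((1.602×10⁻¹⁹)(0.0568)) ≈ 0.176 T.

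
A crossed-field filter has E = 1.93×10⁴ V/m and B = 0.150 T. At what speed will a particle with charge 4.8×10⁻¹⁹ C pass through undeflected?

For undeflected motion the electric and magnetic forces balance: qE = qvB.
v = E/B = 1.93×10⁴/0.150 = 1.29×10⁵ m/s.

v = 1.29×10⁵ m/s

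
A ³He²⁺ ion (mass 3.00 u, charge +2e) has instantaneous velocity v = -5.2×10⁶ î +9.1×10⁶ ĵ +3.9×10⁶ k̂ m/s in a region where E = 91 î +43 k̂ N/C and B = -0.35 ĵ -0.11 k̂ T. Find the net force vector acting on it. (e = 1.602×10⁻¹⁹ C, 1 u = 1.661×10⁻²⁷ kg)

v×B = (3.64×10⁵, -5.72×10⁵, 1.82×10⁶) N/C.
E + v×B = (3.64×10⁵, -5.72×10⁵, 1.82×10⁶) N/C.
F = q(E + v×B) = (3.204×10⁻¹⁹ C)·(3.64×10⁵, -5.72×10⁵, 1.82×10⁶) = (1.17×10⁻¹³, -1.83×10⁻¹³, 5.83×10⁻¹³) N.

F ≈ (1.17×10⁻¹³, -1.83×10⁻¹³, 5.83×10⁻¹³) N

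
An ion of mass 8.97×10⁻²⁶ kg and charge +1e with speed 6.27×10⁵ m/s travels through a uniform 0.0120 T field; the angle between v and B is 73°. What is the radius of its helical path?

v⊥ = v sinθ = 6.27×10⁵·sin73° ≈ 5.996×10⁵ m/s.
r = m v⊥/(|q|B) = (8.97×10⁻²⁶)(5.996×10⁵)/((1.602×10⁻¹⁹)(0.0120)) ≈ 28.0 m.

r ≈ 28.0 m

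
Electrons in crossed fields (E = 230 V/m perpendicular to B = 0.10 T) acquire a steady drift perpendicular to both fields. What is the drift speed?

v_d ≈ 2300 m/s

The steady drift has the magnetic force balancing the electric force, so v_d = E/B.
v_d = 230/0.10 = 2300 m/s.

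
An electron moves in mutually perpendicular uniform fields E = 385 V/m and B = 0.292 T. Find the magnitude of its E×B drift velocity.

v_d ≈ 1320 m/s

The E×B drift speed is v_d = E/B.
v_d = 385/0.292 = 1320 m/s.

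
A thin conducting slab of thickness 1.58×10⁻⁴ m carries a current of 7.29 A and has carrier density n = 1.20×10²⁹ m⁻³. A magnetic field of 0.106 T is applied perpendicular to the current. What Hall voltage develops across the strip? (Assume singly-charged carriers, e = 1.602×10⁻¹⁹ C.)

V_H ≈ 2.54×10⁻⁷ V

V_H = IB/(n e t).
V_H = (7.29)(0.106)/((1.20×10²⁹)(1.602×10⁻¹⁹)(1.58×10⁻⁴)) ≈ 2.54×10⁻⁷ V.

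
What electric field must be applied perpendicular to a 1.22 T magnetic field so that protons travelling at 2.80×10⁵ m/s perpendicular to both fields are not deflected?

E = 3.42×10⁵ V/m

For straight-line motion qE = qvB, so E = vB.
E = 2.80×10⁵ × 1.22 = 3.42×10⁵ V/m.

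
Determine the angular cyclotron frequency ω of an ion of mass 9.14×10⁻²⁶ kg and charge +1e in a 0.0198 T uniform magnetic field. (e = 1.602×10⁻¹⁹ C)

ω ≈ 3.47×10⁴ rad/s

ω = |q|B/m.
ω = (1.602×10⁻¹⁹)(0.0198)/9.14×10⁻²⁶ ≈ 3.47×10⁴ rad/s.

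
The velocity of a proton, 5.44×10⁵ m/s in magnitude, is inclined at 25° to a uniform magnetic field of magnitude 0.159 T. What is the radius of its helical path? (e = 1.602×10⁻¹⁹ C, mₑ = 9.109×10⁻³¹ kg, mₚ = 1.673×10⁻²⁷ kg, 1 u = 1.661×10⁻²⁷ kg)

r ≈ 0.0151 m

v⊥ = v sinθ = 5.44×10⁵·sin25° ≈ 2.299×10⁵ m/s.
r = m v⊥/(|q|B) = (1.673×10⁻²⁷)(2.299×10⁵)/((1.602×10⁻¹⁹)(0.159)) ≈ 0.0151 m.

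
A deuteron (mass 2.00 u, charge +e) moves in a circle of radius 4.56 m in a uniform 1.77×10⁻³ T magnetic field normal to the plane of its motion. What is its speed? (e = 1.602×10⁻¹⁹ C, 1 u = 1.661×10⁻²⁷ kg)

From |q|vB = mv²/r, v = |q|Br/m.
v = (1.602×10⁻¹⁹)(1.77×10⁻³)(4.56)/3.322×10⁻²⁷ ≈ 3.89×10⁵ m/s.

v ≈ 3.89×10⁵ m/s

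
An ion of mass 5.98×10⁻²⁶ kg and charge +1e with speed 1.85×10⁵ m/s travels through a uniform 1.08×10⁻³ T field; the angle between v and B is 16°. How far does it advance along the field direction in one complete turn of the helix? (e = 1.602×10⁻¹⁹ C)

v∥ = v cosθ = 1.85×10⁵·cos16° ≈ 1.778×10⁵ m/s.
T = 2πm/(|q|B) = 2π(5.98×10⁻²⁶)/((1.602×10⁻¹⁹)(1.08×10⁻³)) ≈ 2.172×10⁻³ s.
pitch = v∥ T = (1.778×10⁵)(2.172×10⁻³) ≈ 386 m.

p ≈ 386 m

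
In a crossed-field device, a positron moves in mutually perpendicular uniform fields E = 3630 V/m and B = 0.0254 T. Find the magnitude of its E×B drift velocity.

In crossed fields the guiding centre drifts at v_d = |E×B|/B² = E/B, independent of charge and mass.
v_d = 3630/0.0254 = 1.43×10⁵ m/s.

v_d ≈ 1.43×10⁵ m/s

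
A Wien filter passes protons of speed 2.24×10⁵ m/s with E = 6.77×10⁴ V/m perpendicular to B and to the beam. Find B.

B = 0.302 T

Balance of forces in the selector: qE = qvB ⇒ B = E/v.
B = 6.77×10⁴/2.24×10⁵ = 0.302 T.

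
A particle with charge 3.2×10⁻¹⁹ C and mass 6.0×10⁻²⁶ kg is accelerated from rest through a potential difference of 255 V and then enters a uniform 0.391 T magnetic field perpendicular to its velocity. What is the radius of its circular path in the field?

r ≈ 0.0250 m

Acceleration: |q|V = ½mv² ⇒ v = √(2|q|V/m) = √(2·3.2×10⁻¹⁹·255/6.0×10⁻²⁶) ≈ 5.215×10⁴ m/s.
In the field: r = mv/(|q|B) = (6.0×10⁻²⁶)(5.215×10⁴)/((3.2×10⁻¹⁹)(0.391)) ≈ 0.0250 m.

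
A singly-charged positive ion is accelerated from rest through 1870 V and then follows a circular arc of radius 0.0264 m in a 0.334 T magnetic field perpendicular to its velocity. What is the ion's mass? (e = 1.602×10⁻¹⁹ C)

Combine |q|V = ½mv² and r = mv/(|q|B): eliminate v to get m = qB²r²/(2V).
m = (1.602×10⁻¹⁹)(0.334)²(0.0264)²/(2·1870) ≈ 3.33×10⁻²⁷ kg.

m ≈ 3.33×10⁻²⁷ kg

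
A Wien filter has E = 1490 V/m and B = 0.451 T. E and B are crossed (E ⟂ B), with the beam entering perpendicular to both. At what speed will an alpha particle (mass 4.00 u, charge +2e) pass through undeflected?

v = 3300 m/s

For undeflected motion the electric and magnetic forces balance: qE = qvB.
v = E/B = 1490/0.451 = 3300 m/s.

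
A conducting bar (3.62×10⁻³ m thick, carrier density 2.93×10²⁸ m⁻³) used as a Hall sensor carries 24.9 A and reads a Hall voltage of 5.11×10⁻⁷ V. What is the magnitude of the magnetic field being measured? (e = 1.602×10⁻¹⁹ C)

From V_H = IB/(n e t), B = V_H n e t / I.
B = (5.11×10⁻⁷)(2.93×10²⁸)(1.602×10⁻¹⁹)(3.62×10⁻³)/24.9 ≈ 0.349 T.

B ≈ 0.349 T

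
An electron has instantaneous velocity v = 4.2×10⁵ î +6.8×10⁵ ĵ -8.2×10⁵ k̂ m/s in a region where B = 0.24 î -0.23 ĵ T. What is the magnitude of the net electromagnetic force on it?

|F| ≈ 6.03×10⁻¹⁴ N

v×B = (-1.89×10⁵, -1.97×10⁵, -2.60×10⁵) N/C.
F = q v×B = (−1.602×10⁻¹⁹ C)·(-1.89×10⁵, -1.97×10⁵, -2.60×10⁵) = (3.02×10⁻¹⁴, 3.15×10⁻¹⁴, 4.16×10⁻¹⁴) N.
|F| = 6.03×10⁻¹⁴ N.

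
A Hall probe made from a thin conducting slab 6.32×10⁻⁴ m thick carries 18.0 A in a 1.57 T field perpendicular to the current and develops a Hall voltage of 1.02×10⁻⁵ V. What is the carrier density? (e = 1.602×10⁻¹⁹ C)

n ≈ 2.74×10²⁸ m⁻³

From V_H = IB/(n e t), n = IB/(V_H e t).
n = (18.0)(1.57)/((1.02×10⁻⁵)(1.602×10⁻¹⁹)(6.32×10⁻⁴)) ≈ 2.74×10²⁸ m⁻³.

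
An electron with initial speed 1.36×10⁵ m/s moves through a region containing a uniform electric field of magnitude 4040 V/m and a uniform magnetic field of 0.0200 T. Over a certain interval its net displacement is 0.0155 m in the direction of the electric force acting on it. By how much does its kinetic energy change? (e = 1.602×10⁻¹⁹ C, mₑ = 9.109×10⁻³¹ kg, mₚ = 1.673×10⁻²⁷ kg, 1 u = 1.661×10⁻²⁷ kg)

The magnetic force is always ⟂ v and does no work; only the electric force changes KE.
ΔKE = F_E · d = |q|E d = (1.602×10⁻¹⁹)(4040)(0.0155) ≈ 1.00×10⁻¹⁷ J.

ΔKE ≈ 1.00×10⁻¹⁷ J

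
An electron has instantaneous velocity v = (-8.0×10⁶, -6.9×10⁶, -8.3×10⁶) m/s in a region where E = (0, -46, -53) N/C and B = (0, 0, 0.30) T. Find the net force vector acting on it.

F ≈ (3.32×10⁻¹³, -3.84×10⁻¹³, 8.49×10⁻¹⁸) N

v×B = (-2.07×10⁶, 2.40×10⁶, 0) N/C.
E + v×B = (-2.07×10⁶, 2.40×10⁶, -53.0) N/C.
F = q(E + v×B) = (−1.602×10⁻¹⁹ C)·(-2.07×10⁶, 2.40×10⁶, -53.0) = (3.32×10⁻¹³, -3.84×10⁻¹³, 8.49×10⁻¹⁸) N.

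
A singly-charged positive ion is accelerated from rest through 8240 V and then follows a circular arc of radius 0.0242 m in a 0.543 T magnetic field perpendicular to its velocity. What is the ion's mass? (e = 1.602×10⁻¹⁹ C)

m ≈ 1.68×10⁻²⁷ kg

Combine |q|V = ½mv² and r = mv/(|q|B): eliminate v to get m = qB²r²/(2V).
m = (1.602×10⁻¹⁹)(0.543)²(0.0242)²/(2·8240) ≈ 1.68×10⁻²⁷ kg.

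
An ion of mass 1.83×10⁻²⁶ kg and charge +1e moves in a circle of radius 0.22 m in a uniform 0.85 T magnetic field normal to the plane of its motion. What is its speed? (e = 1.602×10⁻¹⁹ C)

From |q|vB = mv²/r, v = |q|Br/m.
v = (1.602×10⁻¹⁹)(0.85)(0.22)/1.83×10⁻²⁶ ≈ 1.6×10⁶ m/s.

v ≈ 1.6×10⁶ m/s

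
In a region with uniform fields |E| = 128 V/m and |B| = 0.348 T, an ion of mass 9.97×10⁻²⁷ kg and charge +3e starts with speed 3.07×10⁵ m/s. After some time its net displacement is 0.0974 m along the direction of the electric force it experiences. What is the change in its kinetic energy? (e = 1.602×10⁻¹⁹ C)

The magnetic force is always ⟂ v and does no work; only the electric force changes KE.
ΔKE = F_E · d = |q|E d = (4.806×10⁻¹⁹)(128)(0.0974) ≈ 5.99×10⁻¹⁸ J.

ΔKE ≈ 5.99×10⁻¹⁸ J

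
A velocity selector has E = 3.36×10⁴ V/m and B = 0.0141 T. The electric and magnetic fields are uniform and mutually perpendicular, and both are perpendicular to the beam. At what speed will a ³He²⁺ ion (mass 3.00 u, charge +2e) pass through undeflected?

Straight-line motion ⇒ electric and magnetic forces cancel, so E = vB.
v = E/B = 3.36×10⁴/0.0141 = 2.38×10⁶ m/s.

v = 2.38×10⁶ m/s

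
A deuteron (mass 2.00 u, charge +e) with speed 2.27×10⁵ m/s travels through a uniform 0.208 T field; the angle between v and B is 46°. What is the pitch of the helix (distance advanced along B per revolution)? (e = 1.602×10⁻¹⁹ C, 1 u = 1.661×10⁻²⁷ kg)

p ≈ 0.0988 m

v∥ = v cosθ = 2.27×10⁵·cos46° ≈ 1.577×10⁵ m/s.
T = 2πm/(|q|B) = 2π(3.322×10⁻²⁷)/((1.602×10⁻¹⁹)(0.208)) ≈ 6.264×10⁻⁷ s.
pitch = v∥ T = (1.577×10⁵)(6.264×10⁻⁷) ≈ 0.0988 m.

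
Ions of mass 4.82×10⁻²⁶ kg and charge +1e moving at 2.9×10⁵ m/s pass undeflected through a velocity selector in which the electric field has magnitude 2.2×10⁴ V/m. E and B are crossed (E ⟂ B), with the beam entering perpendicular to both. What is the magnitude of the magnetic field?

Balance of forces in the selector: qE = qvB ⇒ B = E/v.
B = 2.2×10⁴/2.9×10⁵ = 0.076 T.

B = 0.076 T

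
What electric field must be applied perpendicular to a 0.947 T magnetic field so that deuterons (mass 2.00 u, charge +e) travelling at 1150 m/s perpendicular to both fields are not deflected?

For straight-line motion qE = qvB, so E = vB.
E = 1150 × 0.947 = 1090 V/m.

E = 1090 V/m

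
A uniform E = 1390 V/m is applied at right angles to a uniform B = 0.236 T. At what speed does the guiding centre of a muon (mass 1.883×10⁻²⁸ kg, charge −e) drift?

v_d ≈ 5890 m/s

The steady drift has the magnetic force balancing the electric force, so v_d = E/B.
v_d = 1390/0.236 = 5890 m/s.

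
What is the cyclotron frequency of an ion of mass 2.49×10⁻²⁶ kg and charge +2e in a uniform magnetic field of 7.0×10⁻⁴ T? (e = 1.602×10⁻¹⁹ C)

f ≈ 1400 Hz

f = |q|B/(2πm).
f = (3.204×10⁻¹⁹)(7.0×10⁻⁴)/(2π·2.49×10⁻²⁶) ≈ 1400 Hz.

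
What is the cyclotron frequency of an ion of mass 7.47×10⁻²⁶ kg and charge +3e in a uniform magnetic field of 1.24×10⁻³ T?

f ≈ 1270 Hz

f = |q|B/(2πm).
f = (4.806×10⁻¹⁹)(1.24×10⁻³)/(2π·7.47×10⁻²⁶) ≈ 1270 Hz.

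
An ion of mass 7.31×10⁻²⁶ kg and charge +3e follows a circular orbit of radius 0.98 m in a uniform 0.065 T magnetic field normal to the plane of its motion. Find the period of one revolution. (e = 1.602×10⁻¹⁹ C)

The cyclotron period depends only on m, q, B: T = 2πm/(|q|B).
T = 2π(7.31×10⁻²⁶)/((4.806×10⁻¹⁹)(0.065)) ≈ 1.5×10⁻⁵ s.

T ≈ 1.5×10⁻⁵ s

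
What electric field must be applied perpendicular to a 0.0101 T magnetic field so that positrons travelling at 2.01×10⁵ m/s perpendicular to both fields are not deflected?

For straight-line motion qE = qvB, so E = vB.
E = 2.01×10⁵ × 0.0101 = 2030 V/m.

E = 2030 V/m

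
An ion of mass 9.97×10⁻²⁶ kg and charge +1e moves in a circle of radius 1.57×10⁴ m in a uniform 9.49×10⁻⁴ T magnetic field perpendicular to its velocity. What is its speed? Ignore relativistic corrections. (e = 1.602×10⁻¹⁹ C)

From |q|vB = mv²/r, v = |q|Br/m.
v = (1.602×10⁻¹⁹)(9.49×10⁻⁴)(1.57×10⁴)/9.97×10⁻²⁶ ≈ 2.39×10⁷ m/s.

v ≈ 2.39×10⁷ m/s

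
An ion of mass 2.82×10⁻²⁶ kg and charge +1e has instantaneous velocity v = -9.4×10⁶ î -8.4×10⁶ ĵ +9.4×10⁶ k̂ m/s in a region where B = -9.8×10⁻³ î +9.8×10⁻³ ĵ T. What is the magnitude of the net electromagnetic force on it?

v×B = (-9.21×10⁴, -9.21×10⁴, -1.74×10⁵) N/C.
F = q v×B = (1.602×10⁻¹⁹ C)·(-9.21×10⁴, -9.21×10⁴, -1.74×10⁵) = (-1.48×10⁻¹⁴, -1.48×10⁻¹⁴, -2.79×10⁻¹⁴) N.
|F| = 3.49×10⁻¹⁴ N.

|F| ≈ 3.49×10⁻¹⁴ N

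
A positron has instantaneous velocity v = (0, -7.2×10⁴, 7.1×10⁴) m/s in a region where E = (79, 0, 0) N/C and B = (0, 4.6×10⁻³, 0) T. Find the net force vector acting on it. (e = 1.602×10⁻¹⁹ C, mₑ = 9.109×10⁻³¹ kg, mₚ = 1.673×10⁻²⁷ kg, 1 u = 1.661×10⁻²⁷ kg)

v×B = (-327, 0, 0) N/C.
E + v×B = (-248, 0, 0) N/C.
F = q(E + v×B) = (1.602×10⁻¹⁹ C)·(-248, 0, 0) = (-3.97×10⁻¹⁷, 0, 0) N.

F ≈ (-3.97×10⁻¹⁷, 0, 0) N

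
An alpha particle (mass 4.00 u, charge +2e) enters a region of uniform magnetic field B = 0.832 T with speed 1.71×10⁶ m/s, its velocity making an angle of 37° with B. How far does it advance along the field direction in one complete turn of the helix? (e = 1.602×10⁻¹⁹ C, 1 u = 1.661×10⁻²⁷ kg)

v∥ = v cosθ = 1.71×10⁶·cos37° ≈ 1.366×10⁶ m/s.
T = 2πm/(|q|B) = 2π(6.644×10⁻²⁷)/((3.204×10⁻¹⁹)(0.832)) ≈ 1.566×10⁻⁷ s.
pitch = v∥ T = (1.366×10⁶)(1.566×10⁻⁷) ≈ 0.214 m.

p ≈ 0.214 m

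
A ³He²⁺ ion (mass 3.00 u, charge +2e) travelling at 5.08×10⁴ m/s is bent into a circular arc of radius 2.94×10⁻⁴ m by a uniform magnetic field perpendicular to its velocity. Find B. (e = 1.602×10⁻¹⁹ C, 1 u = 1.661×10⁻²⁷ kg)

B ≈ 2.69 T

From |q|vB = mv²/r, B = mv/(|q|r).
B = (4.983×10⁻²⁷)(5.08×10⁴)/((3.204×10⁻¹⁹)(2.94×10⁻⁴)) ≈ 2.69 T.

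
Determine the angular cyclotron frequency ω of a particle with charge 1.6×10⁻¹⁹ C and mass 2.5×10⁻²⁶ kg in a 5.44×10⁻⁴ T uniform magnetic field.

ω ≈ 3480 rad/s

ω = |q|B/m.
ω = (1.6×10⁻¹⁹)(5.44×10⁻⁴)/2.5×10⁻²⁶ ≈ 3480 rad/s.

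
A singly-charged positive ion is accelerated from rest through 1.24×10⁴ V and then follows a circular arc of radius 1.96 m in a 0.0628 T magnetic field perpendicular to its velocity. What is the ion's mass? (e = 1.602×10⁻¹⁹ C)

m ≈ 9.79×10⁻²⁶ kg

Combine |q|V = ½mv² and r = mv/(|q|B): eliminate v to get m = qB²r²/(2V).
m = (1.602×10⁻¹⁹)(0.0628)²(1.96)²/(2·1.24×10⁴) ≈ 9.79×10⁻²⁶ kg.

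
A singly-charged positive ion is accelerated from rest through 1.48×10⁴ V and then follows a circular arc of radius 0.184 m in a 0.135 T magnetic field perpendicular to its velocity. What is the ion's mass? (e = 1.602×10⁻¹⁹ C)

m ≈ 3.34×10⁻²⁷ kg

Combine |q|V = ½mv² and r = mv/(|q|B): eliminate v to get m = qB²r²/(2V).
m = (1.602×10⁻¹⁹)(0.135)²(0.184)²/(2·1.48×10⁴) ≈ 3.34×10⁻²⁷ kg.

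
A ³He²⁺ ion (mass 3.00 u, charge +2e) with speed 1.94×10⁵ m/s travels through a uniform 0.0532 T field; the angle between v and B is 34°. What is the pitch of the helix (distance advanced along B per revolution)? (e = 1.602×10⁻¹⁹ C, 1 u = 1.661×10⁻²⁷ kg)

v∥ = v cosθ = 1.94×10⁵·cos34° ≈ 1.608×10⁵ m/s.
T = 2πm/(|q|B) = 2π(4.983×10⁻²⁷)/((3.204×10⁻¹⁹)(0.0532)) ≈ 1.837×10⁻⁶ s.
pitch = v∥ T = (1.608×10⁵)(1.837×10⁻⁶) ≈ 0.295 m.

p ≈ 0.295 m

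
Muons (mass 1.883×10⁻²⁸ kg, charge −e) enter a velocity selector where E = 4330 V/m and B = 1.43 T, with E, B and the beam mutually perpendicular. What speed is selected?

v = 3030 m/s

Straight-line motion ⇒ electric and magnetic forces cancel, so E = vB.
v = E/B = 4330/1.43 = 3030 m/s.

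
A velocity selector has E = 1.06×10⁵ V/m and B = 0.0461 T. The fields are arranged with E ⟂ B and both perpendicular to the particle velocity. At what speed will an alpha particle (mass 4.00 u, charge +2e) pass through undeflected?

Straight-line motion ⇒ electric and magnetic forces cancel, so E = vB.
v = E/B = 1.06×10⁵/0.0461 = 2.30×10⁶ m/s.

v = 2.30×10⁶ m/s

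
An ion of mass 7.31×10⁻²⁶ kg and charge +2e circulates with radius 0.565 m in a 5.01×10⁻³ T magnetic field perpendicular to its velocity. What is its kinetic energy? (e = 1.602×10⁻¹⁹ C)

v = |q|Br/m, then KE = ½mv² = (qBr)²/(2m).
v = (3.204×10⁻¹⁹)(5.01×10⁻³)(0.565)/7.31×10⁻²⁶ ≈ 1.241×10⁴ m/s.
KE = ½(7.31×10⁻²⁶)(1.241×10⁴)² ≈ 5.63×10⁻¹⁸ J.

KE ≈ 5.63×10⁻¹⁸ J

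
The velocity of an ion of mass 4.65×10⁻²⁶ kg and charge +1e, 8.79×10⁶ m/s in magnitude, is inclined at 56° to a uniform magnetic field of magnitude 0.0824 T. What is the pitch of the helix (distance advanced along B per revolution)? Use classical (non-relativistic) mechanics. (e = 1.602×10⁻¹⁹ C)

v∥ = v cosθ = 8.79×10⁶·cos56° ≈ 4.915×10⁶ m/s.
T = 2πm/(|q|B) = 2π(4.65×10⁻²⁶)/((1.602×10⁻¹⁹)(0.0824)) ≈ 2.213×10⁻⁵ s.
pitch = v∥ T = (4.915×10⁶)(2.213×10⁻⁵) ≈ 109 m.

p ≈ 109 m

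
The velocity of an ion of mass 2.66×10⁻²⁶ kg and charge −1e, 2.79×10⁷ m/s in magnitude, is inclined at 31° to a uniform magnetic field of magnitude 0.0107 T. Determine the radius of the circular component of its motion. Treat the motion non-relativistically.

v⊥ = v sinθ = 2.79×10⁷·sin31° ≈ 1.437×10⁷ m/s.
r = m v⊥/(|q|B) = (2.66×10⁻²⁶)(1.437×10⁷)/((1.602×10⁻¹⁹)(0.0107)) ≈ 223 m.

r ≈ 223 m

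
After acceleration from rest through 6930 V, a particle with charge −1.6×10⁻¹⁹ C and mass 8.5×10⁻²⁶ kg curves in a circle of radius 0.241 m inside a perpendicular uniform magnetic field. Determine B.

v = √(2|q|V/m) = √(2·1.6×10⁻¹⁹·6930/8.5×10⁻²⁶) ≈ 1.615×10⁵ m/s.
B = mv/(|q|r) = (8.5×10⁻²⁶)(1.615×10⁵)/((1.6×10⁻¹⁹)(0.241)) ≈ 0.356 T.

B ≈ 0.356 T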